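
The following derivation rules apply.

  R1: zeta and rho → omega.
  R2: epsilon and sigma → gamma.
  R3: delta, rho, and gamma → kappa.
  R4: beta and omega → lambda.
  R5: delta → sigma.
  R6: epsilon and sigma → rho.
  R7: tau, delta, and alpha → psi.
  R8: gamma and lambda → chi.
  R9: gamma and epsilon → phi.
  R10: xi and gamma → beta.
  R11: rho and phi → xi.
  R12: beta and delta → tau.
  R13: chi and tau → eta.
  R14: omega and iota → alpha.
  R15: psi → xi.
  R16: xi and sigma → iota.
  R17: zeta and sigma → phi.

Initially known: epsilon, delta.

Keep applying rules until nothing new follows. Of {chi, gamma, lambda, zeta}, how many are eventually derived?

1

delta holds, so sigma follows (R5).
From epsilon and sigma, R2 gives gamma.
chi would need gamma and lambda (R8), but lambda is never established.
gamma: reached.
lambda would need beta and omega (R4), but omega is never established.
No rule produces zeta, and it is not given.
Reached: gamma — 1 of the 4.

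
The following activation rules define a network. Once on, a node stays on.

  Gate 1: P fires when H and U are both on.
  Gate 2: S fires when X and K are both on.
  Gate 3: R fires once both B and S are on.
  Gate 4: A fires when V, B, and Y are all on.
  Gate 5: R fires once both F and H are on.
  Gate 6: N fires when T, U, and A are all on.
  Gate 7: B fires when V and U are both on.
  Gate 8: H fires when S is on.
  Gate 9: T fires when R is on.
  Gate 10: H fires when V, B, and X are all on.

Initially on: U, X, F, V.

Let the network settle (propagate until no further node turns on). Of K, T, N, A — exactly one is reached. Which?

T

V and U are on, so B fires (Gate 7).
Gate 10: V, B, and X on → H on.
Gate 5: F and H on → R on.
R is on, so T fires (Gate 9).
N would need T, U, and A (Gate 6), but A never turns on. A would need V, B, and Y (Gate 4), but Y never turns on. No rule produces K, and it is not given.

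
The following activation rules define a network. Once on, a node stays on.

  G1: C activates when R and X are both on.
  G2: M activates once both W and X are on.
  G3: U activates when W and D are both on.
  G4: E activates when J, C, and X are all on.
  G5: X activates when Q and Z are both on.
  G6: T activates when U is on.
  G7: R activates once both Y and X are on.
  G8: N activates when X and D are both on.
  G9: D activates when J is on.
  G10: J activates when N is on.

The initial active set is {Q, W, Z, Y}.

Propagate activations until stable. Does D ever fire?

No

D would need J (G9), but J never turns on.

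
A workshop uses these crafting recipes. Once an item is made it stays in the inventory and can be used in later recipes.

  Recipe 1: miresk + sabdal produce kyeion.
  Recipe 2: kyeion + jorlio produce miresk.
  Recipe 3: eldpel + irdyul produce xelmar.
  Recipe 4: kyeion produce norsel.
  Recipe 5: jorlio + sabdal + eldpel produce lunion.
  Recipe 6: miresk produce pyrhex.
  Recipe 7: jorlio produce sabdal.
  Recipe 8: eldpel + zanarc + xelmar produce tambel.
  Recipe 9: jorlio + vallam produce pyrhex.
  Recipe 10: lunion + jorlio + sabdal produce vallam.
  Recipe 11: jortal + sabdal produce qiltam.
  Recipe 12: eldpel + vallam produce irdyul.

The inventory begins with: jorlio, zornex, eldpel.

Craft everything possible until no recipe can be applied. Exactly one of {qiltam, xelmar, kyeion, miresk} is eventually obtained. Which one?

xelmar

jorlio → sabdal (Recipe 7).
jorlio + sabdal + eldpel → lunion (Recipe 5).
Using Recipe 10, lunion, jorlio, and sabdal make vallam.
eldpel + vallam → irdyul (Recipe 12).
Using Recipe 3, eldpel and irdyul make xelmar.
kyeion would need miresk and sabdal (Recipe 1), but miresk is never obtained. miresk would need kyeion and jorlio (Recipe 2), but kyeion is never obtained. qiltam would need jortal and sabdal (Recipe 11), but jortal is never obtained.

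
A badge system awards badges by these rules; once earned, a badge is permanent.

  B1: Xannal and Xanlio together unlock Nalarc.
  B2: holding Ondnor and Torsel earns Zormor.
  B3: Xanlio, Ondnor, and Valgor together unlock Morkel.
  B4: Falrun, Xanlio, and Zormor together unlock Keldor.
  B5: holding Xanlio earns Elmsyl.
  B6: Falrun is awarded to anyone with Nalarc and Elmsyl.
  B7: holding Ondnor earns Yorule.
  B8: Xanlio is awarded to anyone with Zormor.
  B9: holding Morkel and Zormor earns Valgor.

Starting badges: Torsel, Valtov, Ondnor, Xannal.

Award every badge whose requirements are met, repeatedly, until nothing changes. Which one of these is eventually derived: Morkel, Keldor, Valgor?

With Ondnor and Torsel, Zormor is earned (B2).
With Zormor, Xanlio is earned (B8).
With Xannal and Xanlio, Nalarc is earned (B1).
With Xanlio, Elmsyl is earned (B5).
With Nalarc and Elmsyl, Falrun is earned (B6).
With Falrun, Xanlio, and Zormor, Keldor is earned (B4).
Valgor would need Morkel and Zormor (B9), but Morkel is never earned. Morkel would need Xanlio, Ondnor, and Valgor (B3), but Valgor is never earned.

Keldor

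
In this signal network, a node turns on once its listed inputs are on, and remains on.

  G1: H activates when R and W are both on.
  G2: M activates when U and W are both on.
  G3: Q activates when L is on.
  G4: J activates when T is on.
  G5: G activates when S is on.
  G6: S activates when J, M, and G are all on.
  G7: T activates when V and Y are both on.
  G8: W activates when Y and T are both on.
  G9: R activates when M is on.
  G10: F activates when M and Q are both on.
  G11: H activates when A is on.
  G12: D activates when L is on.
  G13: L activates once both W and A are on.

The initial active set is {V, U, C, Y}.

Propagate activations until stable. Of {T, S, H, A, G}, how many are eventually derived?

2

G7: V and Y on → T on.
G8: Y and T on → W on.
U and W are on, so M activates (G2).
M is on, so R activates (G9).
G1: R and W on → H on.
T: reached.
S would need J, M, and G (G6), but G never turns on.
H: reached.
No rule produces A, and it is not given.
G would need S (G5), but S never turns on.
Reached: T and H — 2 of the 5.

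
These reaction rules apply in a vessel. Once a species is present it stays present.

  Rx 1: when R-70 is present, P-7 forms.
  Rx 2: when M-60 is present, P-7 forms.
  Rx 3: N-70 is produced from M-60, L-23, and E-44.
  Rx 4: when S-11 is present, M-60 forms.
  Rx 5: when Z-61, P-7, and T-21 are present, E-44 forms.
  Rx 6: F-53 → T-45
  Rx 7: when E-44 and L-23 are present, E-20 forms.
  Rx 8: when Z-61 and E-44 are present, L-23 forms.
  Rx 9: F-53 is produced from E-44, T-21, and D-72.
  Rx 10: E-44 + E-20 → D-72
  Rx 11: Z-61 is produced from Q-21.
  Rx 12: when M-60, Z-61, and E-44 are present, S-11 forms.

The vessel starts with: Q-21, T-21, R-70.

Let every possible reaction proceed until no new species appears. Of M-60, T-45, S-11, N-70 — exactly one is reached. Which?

R-70 present → P-7 forms (Rx 1).
Q-21 present → Z-61 forms (Rx 11).
Z-61, P-7, and T-21 present → E-44 forms (Rx 5).
Z-61 and E-44 present → L-23 forms (Rx 8).
E-44 and L-23 present → E-20 forms (Rx 7).
E-44 and E-20 present → D-72 forms (Rx 10).
E-44, T-21, and D-72 present → F-53 forms (Rx 9).
F-53 present → T-45 forms (Rx 6).
M-60 would need S-11 (Rx 4), but S-11 never forms. N-70 would need M-60, L-23, and E-44 (Rx 3), but M-60 never forms. S-11 would need M-60, Z-61, and E-44 (Rx 12), but M-60 never forms.

T-45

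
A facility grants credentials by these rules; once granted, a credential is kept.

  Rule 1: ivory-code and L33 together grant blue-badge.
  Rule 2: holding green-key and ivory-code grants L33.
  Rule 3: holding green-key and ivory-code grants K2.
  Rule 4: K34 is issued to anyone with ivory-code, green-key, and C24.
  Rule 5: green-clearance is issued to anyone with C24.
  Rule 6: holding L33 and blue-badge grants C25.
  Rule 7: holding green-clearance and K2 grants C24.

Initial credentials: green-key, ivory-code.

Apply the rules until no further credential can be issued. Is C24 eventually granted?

C24 would need green-clearance and K2 (Rule 7), but green-clearance is never granted.

No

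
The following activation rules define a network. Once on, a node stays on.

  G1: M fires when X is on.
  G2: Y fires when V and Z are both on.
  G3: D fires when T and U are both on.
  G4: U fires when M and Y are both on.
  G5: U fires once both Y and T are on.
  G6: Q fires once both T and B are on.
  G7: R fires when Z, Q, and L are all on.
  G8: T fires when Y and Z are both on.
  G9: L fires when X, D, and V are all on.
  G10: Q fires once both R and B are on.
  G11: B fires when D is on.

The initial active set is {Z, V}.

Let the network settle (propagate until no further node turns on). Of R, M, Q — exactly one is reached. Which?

G2: V and Z on → Y on.
Y and Z are on, so T fires (G8).
Y and T are on, so U fires (G5).
T and U are on, so D fires (G3).
D is on, so B fires (G11).
G6: T and B on → Q on.
M would need X (G1), but X never turns on. R would need Z, Q, and L (G7), but L never turns on.

Q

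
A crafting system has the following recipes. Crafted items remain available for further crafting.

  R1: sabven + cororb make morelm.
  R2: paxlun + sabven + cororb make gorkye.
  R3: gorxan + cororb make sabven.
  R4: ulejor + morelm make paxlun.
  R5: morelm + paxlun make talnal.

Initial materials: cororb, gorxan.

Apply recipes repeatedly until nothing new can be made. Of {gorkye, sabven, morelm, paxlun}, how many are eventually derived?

Using R3, gorxan and cororb make sabven.
sabven + cororb → morelm (R1).
gorkye would need paxlun, sabven, and cororb (R2), but paxlun is never obtained.
sabven: reached.
morelm: reached.
paxlun would need ulejor and morelm (R4), but ulejor is never obtained.
Reached: sabven and morelm — 2 of the 4.

2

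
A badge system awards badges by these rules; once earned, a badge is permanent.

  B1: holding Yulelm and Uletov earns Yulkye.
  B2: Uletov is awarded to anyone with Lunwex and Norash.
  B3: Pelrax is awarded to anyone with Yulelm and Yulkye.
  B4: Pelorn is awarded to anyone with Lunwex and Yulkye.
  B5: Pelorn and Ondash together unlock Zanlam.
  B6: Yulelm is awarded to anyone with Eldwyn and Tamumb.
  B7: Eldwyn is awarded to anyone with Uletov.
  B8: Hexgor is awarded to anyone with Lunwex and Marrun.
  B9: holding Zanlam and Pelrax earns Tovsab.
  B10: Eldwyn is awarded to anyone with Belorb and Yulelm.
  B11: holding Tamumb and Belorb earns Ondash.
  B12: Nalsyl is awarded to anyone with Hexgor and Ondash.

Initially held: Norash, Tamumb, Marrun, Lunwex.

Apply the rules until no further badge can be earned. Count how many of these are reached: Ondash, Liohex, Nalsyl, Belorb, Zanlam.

0

Ondash would need Tamumb and Belorb (B11), but Belorb is never earned.
No rule produces Liohex, and it is not given.
Nalsyl would need Hexgor and Ondash (B12), but Ondash is never earned.
No rule produces Belorb, and it is not given.
Zanlam would need Pelorn and Ondash (B5), but Ondash is never earned.
None of the 5 are reached.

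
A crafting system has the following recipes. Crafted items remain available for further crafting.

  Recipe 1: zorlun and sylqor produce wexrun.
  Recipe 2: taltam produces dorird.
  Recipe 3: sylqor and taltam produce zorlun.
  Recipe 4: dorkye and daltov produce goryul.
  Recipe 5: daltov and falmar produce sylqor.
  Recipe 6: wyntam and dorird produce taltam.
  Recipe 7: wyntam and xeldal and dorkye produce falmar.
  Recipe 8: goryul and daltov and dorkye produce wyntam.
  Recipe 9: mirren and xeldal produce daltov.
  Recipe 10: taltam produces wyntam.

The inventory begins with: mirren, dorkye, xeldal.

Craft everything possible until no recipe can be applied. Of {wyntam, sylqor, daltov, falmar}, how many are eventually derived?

Using Recipe 9, mirren and xeldal make daltov.
dorkye and daltov → goryul (Recipe 4).
Using Recipe 8, goryul, daltov, and dorkye make wyntam.
Using Recipe 7, wyntam, xeldal, and dorkye make falmar.
daltov and falmar → sylqor (Recipe 5).
wyntam: reached.
sylqor: reached.
daltov: reached.
falmar: reached.
All 4 are reached.

4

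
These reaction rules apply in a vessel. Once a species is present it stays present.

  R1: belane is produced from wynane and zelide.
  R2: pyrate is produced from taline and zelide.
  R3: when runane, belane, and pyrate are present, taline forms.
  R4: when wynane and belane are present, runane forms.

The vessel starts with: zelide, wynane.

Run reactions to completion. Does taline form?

No

taline would need runane, belane, and pyrate (R3), but pyrate never forms.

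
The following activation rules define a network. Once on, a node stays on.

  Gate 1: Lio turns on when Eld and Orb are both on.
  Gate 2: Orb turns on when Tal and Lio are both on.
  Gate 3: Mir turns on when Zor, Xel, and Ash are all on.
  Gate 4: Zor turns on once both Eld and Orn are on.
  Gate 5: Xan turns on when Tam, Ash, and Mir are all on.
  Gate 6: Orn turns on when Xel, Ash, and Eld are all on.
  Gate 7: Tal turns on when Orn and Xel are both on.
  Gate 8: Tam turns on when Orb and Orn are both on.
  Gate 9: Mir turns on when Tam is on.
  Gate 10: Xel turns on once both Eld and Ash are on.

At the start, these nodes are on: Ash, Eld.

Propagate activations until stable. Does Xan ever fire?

Xan would need Tam, Ash, and Mir (Gate 5), but Tam never turns on.

No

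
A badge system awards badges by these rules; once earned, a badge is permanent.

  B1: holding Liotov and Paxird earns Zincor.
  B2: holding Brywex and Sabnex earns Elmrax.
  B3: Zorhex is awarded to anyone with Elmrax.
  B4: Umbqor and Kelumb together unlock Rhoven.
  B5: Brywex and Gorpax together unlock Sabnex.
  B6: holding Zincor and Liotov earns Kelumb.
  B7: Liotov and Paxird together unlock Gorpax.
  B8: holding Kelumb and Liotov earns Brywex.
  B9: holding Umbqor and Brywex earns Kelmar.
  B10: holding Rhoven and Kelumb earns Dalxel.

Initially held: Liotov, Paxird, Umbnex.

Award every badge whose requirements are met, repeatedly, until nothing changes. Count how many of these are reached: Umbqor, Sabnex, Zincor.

2

With Liotov and Paxird, Zincor is earned (B1).
With Liotov and Paxird, Gorpax is earned (B7).
With Zincor and Liotov, Kelumb is earned (B6).
With Kelumb and Liotov, Brywex is earned (B8).
With Brywex and Gorpax, Sabnex is earned (B5).
No rule produces Umbqor, and it is not given.
Sabnex: reached.
Zincor: reached.
Reached: Sabnex and Zincor — 2 of the 3.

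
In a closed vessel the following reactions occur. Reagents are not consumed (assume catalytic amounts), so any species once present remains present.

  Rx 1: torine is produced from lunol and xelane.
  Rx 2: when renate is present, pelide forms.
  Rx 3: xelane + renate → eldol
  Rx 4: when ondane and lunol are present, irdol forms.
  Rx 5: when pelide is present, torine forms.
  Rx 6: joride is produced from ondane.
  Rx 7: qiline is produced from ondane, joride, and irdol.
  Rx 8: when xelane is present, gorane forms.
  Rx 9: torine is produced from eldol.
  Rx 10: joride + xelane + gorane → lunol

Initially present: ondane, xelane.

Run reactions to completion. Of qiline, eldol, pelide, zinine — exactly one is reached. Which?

qiline

xelane present → gorane forms (Rx 8).
ondane present → joride forms (Rx 6).
joride, xelane, and gorane present → lunol forms (Rx 10).
ondane and lunol present → irdol forms (Rx 4).
ondane, joride, and irdol present → qiline forms (Rx 7).
eldol would need xelane and renate (Rx 3), but renate never forms. No rule produces zinine, and it is not given. pelide would need renate (Rx 2), but renate never forms.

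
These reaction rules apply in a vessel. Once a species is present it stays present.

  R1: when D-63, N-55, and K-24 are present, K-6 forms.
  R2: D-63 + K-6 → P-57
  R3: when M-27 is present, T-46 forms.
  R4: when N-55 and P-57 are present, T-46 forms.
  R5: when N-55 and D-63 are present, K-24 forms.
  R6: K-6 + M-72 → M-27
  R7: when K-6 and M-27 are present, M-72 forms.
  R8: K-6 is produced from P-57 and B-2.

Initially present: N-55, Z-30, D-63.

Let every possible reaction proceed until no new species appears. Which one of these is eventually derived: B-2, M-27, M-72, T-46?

N-55 and D-63 present → K-24 forms (R5).
D-63, N-55, and K-24 present → K-6 forms (R1).
D-63 and K-6 present → P-57 forms (R2).
N-55 and P-57 present → T-46 forms (R4).
No rule produces B-2, and it is not given. M-72 would need K-6 and M-27 (R7), but M-27 never forms. M-27 would need K-6 and M-72 (R6), but M-72 never forms.

T-46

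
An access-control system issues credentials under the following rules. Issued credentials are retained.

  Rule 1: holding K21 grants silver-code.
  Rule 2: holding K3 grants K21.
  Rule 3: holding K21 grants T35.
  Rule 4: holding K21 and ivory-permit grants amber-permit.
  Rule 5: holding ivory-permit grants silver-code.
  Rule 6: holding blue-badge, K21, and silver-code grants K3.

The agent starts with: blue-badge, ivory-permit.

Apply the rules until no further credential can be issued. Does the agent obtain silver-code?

Yes

Holding ivory-permit grants silver-code (Rule 5).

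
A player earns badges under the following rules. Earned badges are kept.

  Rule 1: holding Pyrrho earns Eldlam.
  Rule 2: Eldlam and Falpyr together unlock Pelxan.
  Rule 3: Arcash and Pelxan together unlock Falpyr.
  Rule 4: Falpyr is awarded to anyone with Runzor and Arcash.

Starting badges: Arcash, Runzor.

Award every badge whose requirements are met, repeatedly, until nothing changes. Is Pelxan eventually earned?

No

Pelxan would need Eldlam and Falpyr (Rule 2), but Eldlam is never earned.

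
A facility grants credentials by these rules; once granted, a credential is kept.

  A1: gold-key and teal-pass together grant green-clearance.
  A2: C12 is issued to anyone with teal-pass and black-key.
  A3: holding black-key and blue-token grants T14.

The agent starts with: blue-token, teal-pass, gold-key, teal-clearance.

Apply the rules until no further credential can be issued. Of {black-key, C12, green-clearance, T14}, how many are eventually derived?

1

Holding gold-key and teal-pass grants green-clearance (A1).
No rule produces black-key, and it is not given.
C12 would need teal-pass and black-key (A2), but black-key is never granted.
green-clearance: reached.
T14 would need black-key and blue-token (A3), but black-key is never granted.
Reached: green-clearance — 1 of the 4.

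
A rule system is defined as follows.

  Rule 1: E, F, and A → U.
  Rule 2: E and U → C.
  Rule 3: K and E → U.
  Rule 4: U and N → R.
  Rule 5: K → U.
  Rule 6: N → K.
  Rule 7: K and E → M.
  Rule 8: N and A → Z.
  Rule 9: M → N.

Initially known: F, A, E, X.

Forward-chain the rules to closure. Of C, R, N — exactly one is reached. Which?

E, F, and A hold, so U follows (Rule 1).
From E and U, Rule 2 gives C.
N would need M (Rule 9), but M is never established. R would need U and N (Rule 4), but N is never established.

C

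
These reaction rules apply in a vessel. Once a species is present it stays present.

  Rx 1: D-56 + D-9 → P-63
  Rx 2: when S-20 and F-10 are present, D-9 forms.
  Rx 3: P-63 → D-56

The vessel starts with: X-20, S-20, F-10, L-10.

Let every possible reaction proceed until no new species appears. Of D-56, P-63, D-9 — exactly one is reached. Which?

S-20 and F-10 present → D-9 forms (Rx 2).
D-56 would need P-63 (Rx 3), but P-63 never forms. P-63 would need D-56 and D-9 (Rx 1), but D-56 never forms.

D-9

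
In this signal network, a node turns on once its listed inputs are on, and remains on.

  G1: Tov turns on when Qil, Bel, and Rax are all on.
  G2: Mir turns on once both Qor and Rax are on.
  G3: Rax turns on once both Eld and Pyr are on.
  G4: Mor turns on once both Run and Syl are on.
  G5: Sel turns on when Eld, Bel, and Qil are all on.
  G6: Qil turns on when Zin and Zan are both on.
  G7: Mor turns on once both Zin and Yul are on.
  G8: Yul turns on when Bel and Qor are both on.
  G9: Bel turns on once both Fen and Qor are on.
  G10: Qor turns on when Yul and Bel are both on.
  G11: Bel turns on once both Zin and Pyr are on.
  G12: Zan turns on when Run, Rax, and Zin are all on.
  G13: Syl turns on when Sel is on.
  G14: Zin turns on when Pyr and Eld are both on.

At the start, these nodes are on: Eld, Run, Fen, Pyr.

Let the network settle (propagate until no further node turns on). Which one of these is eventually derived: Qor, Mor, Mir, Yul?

Mor

G3: Eld and Pyr on → Rax on.
Pyr and Eld are on, so Zin turns on (G14).
G12: Run, Rax, and Zin on → Zan on.
G11: Zin and Pyr on → Bel on.
Zin and Zan are on, so Qil turns on (G6).
G5: Eld, Bel, and Qil on → Sel on.
G13: Sel on → Syl on.
Run and Syl are on, so Mor turns on (G4).
Mir would need Qor and Rax (G2), but Qor never turns on. Yul would need Bel and Qor (G8), but Qor never turns on. Qor would need Yul and Bel (G10), but Yul never turns on.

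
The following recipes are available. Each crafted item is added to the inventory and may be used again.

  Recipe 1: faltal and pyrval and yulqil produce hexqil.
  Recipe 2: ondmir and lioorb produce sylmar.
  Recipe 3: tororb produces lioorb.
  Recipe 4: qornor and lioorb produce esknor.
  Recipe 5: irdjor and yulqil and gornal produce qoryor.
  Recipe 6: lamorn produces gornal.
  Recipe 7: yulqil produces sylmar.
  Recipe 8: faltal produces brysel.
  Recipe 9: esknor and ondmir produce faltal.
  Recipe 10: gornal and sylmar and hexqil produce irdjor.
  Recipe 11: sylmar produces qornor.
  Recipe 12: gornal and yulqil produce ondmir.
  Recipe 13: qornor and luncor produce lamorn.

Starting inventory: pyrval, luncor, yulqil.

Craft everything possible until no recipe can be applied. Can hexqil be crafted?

No

hexqil would need faltal, pyrval, and yulqil (Recipe 1), but faltal is never obtained.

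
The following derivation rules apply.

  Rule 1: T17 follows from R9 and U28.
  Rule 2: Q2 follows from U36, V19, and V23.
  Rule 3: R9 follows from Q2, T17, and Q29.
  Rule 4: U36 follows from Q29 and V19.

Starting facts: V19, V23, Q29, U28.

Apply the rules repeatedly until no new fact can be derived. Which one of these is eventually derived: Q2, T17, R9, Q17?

Q29 and V19 hold, so U36 follows (Rule 4).
From U36, V19, and V23, Rule 2 gives Q2.
R9 would need Q2, T17, and Q29 (Rule 3), but T17 is never established. T17 would need R9 and U28 (Rule 1), but R9 is never established. No rule produces Q17, and it is not given.

Q2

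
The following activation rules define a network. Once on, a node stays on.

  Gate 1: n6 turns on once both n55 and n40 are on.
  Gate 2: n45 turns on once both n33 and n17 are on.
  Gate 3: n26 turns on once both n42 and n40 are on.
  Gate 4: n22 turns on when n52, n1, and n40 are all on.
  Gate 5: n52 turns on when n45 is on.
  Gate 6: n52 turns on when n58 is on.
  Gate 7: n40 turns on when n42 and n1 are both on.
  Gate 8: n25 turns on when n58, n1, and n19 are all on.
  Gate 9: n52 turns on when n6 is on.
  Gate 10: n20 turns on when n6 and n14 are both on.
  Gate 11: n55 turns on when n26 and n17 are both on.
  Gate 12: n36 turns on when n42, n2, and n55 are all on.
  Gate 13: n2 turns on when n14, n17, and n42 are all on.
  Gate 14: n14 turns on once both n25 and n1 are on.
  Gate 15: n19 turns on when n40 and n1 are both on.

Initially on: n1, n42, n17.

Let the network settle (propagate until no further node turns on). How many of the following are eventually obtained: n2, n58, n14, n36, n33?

0

n2 would need n14, n17, and n42 (Gate 13), but n14 never turns on.
No rule produces n58, and it is not given.
n14 would need n25 and n1 (Gate 14), but n25 never turns on.
n36 would need n42, n2, and n55 (Gate 12), but n2 never turns on.
No rule produces n33, and it is not given.
None of the 5 are reached.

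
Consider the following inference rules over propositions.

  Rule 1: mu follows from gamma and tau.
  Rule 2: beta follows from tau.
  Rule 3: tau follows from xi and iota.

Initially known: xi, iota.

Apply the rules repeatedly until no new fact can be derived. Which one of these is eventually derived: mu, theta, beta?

beta

xi and iota hold, so tau follows (Rule 3).
tau holds, so beta follows (Rule 2).
No rule produces theta, and it is not given. mu would need gamma and tau (Rule 1), but gamma is never established.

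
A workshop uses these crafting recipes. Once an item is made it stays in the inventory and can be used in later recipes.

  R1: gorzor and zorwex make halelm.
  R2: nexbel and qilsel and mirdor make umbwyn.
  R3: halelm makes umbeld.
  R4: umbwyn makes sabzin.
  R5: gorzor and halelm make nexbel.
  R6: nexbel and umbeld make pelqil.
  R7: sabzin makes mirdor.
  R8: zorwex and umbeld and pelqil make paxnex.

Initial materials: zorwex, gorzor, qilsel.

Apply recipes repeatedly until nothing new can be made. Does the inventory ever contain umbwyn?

No

umbwyn would need nexbel, qilsel, and mirdor (R2), but mirdor is never obtained.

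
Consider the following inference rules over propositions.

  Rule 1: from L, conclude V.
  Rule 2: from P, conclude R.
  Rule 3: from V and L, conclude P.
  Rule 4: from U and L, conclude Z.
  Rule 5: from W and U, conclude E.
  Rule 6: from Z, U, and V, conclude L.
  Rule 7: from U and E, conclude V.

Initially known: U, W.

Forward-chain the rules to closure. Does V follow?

Yes

From W and U, Rule 5 gives E.
From U and E, Rule 7 gives V.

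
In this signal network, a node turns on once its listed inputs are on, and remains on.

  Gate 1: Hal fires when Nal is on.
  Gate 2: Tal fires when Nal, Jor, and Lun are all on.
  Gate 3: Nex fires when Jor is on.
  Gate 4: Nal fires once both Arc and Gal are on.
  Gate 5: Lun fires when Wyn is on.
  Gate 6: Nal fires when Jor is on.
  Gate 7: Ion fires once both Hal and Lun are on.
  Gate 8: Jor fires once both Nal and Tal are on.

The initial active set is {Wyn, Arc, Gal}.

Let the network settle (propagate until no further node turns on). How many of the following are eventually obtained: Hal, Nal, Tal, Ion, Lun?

Gate 5: Wyn on → Lun on.
Arc and Gal are on, so Nal fires (Gate 4).
Nal is on, so Hal fires (Gate 1).
Hal and Lun are on, so Ion fires (Gate 7).
Hal: reached.
Nal: reached.
Tal would need Nal, Jor, and Lun (Gate 2), but Jor never turns on.
Ion: reached.
Lun: reached.
Reached: Hal, Nal, Ion, and Lun — 4 of the 5.

4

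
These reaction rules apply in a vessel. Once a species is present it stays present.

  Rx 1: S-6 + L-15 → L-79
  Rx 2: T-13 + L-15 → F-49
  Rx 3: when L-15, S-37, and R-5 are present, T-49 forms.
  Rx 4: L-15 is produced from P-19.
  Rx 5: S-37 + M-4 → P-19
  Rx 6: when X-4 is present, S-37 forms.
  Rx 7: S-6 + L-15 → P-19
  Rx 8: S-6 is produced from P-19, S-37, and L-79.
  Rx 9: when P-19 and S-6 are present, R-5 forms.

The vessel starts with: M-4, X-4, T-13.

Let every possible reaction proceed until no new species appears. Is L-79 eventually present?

No

L-79 would need S-6 and L-15 (Rx 1), but S-6 never forms.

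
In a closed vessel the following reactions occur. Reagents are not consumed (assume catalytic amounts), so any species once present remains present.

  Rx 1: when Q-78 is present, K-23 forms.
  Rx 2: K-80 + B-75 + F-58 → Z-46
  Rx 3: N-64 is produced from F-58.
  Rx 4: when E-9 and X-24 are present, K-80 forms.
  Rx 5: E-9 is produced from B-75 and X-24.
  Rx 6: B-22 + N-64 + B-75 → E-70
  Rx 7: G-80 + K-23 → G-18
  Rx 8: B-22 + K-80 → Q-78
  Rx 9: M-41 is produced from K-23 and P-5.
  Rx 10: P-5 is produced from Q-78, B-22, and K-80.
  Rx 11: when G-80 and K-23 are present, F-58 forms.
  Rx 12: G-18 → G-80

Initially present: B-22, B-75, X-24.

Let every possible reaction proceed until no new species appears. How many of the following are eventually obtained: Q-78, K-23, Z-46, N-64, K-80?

B-75 and X-24 present → E-9 forms (Rx 5).
E-9 and X-24 present → K-80 forms (Rx 4).
B-22 and K-80 present → Q-78 forms (Rx 8).
Q-78 present → K-23 forms (Rx 1).
Q-78: reached.
K-23: reached.
Z-46 would need K-80, B-75, and F-58 (Rx 2), but F-58 never forms.
N-64 would need F-58 (Rx 3), but F-58 never forms.
K-80: reached.
Reached: Q-78, K-23, and K-80 — 3 of the 5.

3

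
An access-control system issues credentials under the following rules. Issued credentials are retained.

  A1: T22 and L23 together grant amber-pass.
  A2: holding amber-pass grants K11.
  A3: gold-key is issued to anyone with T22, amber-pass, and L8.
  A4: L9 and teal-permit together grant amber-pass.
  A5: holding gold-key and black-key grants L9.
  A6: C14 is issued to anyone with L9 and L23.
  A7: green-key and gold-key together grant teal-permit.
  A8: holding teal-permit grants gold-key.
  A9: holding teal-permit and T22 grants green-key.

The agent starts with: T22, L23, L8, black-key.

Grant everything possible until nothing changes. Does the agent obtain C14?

Yes

Holding T22 and L23 grants amber-pass (A1).
Holding T22, amber-pass, and L8 grants gold-key (A3).
Holding gold-key and black-key grants L9 (A5).
Holding L9 and L23 grants C14 (A6).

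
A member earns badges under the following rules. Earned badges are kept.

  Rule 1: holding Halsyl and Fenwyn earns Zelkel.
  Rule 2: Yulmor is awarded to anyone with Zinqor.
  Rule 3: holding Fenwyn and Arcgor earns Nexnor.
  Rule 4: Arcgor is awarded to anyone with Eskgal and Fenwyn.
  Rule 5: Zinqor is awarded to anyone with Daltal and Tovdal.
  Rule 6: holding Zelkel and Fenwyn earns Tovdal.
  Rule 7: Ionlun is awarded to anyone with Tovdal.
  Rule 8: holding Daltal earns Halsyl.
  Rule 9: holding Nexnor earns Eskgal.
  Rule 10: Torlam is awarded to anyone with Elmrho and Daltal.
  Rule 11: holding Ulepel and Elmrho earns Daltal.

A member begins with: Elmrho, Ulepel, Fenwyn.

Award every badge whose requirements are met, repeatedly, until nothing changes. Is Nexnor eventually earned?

No

Nexnor would need Fenwyn and Arcgor (Rule 3), but Arcgor is never earned.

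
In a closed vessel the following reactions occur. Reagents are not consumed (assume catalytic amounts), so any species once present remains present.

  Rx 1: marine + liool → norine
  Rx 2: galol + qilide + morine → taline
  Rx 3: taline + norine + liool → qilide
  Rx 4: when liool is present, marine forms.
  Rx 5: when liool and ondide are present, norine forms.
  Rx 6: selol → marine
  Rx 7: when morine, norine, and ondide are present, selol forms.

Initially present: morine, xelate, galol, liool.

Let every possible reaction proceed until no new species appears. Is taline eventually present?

No

taline would need galol, qilide, and morine (Rx 2), but qilide never forms.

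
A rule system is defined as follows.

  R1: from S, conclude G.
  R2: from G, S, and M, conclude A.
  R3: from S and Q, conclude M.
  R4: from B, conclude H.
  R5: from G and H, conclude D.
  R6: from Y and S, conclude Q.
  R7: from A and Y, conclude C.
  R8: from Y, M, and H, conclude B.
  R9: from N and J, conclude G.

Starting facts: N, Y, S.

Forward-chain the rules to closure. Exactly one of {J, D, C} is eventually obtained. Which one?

From Y and S, R6 gives Q.
S holds, so G follows (R1).
From S and Q, R3 gives M.
G, S, and M hold, so A follows (R2).
From A and Y, R7 gives C.
No rule produces J, and it is not given. D would need G and H (R5), but H is never established.

C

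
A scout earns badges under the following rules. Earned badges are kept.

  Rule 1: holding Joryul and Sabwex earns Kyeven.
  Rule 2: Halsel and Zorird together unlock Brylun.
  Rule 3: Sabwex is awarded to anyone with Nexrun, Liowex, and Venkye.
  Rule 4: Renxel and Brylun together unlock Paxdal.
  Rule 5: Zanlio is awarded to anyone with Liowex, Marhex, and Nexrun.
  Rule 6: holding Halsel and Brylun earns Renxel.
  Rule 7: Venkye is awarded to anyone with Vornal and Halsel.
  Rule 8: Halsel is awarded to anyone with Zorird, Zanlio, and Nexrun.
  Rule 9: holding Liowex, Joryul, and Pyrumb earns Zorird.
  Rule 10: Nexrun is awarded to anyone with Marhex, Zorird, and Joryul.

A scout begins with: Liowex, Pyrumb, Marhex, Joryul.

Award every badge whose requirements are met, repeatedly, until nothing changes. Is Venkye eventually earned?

No

Venkye would need Vornal and Halsel (Rule 7), but Vornal is never earned.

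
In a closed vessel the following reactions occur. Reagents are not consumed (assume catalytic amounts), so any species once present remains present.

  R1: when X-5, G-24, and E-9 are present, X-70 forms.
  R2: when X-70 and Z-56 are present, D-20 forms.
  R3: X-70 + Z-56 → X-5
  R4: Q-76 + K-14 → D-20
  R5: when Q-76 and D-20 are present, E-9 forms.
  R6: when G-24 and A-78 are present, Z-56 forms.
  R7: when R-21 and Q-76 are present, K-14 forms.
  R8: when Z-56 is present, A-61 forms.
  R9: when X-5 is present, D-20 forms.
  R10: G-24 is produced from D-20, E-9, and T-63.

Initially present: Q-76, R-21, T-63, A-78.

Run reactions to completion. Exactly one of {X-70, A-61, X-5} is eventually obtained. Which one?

R-21 and Q-76 present → K-14 forms (R7).
Q-76 and K-14 present → D-20 forms (R4).
Q-76 and D-20 present → E-9 forms (R5).
D-20, E-9, and T-63 present → G-24 forms (R10).
G-24 and A-78 present → Z-56 forms (R6).
Z-56 present → A-61 forms (R8).
X-70 would need X-5, G-24, and E-9 (R1), but X-5 never forms. X-5 would need X-70 and Z-56 (R3), but X-70 never forms.

A-61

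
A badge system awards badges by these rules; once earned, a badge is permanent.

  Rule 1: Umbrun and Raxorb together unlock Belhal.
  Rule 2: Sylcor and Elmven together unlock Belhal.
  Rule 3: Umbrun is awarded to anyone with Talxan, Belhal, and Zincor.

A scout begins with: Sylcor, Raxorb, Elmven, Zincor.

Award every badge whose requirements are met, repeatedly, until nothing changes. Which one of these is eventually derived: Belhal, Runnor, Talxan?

Belhal

With Sylcor and Elmven, Belhal is earned (Rule 2).
No rule produces Runnor, and it is not given. No rule produces Talxan, and it is not given.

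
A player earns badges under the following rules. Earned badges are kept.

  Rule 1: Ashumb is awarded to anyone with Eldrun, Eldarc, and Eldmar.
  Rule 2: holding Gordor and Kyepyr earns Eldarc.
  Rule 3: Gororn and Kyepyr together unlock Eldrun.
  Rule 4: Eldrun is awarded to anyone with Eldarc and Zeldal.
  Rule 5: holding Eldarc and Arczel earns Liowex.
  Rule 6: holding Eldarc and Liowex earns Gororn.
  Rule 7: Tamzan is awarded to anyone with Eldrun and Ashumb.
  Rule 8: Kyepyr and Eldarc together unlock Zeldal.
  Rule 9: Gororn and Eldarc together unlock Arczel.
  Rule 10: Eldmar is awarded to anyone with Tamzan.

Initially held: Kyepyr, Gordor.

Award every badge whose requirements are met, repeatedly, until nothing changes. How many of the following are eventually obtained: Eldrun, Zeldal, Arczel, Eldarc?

3

With Gordor and Kyepyr, Eldarc is earned (Rule 2).
With Kyepyr and Eldarc, Zeldal is earned (Rule 8).
With Eldarc and Zeldal, Eldrun is earned (Rule 4).
Eldrun: reached.
Zeldal: reached.
Arczel would need Gororn and Eldarc (Rule 9), but Gororn is never earned.
Eldarc: reached.
Reached: Eldrun, Zeldal, and Eldarc — 3 of the 4.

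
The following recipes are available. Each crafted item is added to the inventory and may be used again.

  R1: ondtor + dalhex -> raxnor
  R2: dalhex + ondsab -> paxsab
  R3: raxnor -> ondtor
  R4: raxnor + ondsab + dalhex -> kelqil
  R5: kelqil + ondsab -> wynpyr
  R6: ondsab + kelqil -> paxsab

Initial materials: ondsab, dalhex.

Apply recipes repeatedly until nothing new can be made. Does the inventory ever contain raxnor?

raxnor would need ondtor and dalhex (R1), but ondtor is never obtained.

No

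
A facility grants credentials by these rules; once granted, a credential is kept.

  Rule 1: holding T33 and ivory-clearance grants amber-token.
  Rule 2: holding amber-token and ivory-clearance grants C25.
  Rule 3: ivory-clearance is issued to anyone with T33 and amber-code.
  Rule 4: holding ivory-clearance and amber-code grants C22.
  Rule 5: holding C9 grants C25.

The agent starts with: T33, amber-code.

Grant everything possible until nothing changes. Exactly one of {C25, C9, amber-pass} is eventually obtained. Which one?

C25

Holding T33 and amber-code grants ivory-clearance (Rule 3).
Holding T33 and ivory-clearance grants amber-token (Rule 1).
Holding amber-token and ivory-clearance grants C25 (Rule 2).
No rule produces amber-pass, and it is not given. No rule produces C9, and it is not given.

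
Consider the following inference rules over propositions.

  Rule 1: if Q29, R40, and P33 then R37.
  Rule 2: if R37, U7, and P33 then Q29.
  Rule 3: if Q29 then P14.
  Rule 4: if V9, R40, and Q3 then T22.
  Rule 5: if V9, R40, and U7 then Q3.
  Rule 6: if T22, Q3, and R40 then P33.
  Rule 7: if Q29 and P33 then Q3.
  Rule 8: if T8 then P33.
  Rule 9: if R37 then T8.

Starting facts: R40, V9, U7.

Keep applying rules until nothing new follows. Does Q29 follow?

Q29 would need R37, U7, and P33 (Rule 2), but R37 is never established.

No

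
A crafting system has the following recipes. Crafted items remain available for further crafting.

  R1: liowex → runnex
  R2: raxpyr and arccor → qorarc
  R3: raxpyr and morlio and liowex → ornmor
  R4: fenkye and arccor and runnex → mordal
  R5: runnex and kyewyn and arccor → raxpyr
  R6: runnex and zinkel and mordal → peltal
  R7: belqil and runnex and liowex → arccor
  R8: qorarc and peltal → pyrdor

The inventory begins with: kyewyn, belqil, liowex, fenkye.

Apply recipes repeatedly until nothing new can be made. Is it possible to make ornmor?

ornmor would need raxpyr, morlio, and liowex (R3), but morlio is never obtained.

No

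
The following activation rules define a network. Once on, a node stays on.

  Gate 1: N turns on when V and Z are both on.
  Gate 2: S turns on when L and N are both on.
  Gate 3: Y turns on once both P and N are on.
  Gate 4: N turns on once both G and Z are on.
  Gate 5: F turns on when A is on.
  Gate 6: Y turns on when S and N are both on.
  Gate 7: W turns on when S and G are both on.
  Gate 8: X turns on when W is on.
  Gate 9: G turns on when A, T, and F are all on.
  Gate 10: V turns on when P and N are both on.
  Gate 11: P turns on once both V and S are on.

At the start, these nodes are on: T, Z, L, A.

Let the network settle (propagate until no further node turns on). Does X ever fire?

Yes

A is on, so F turns on (Gate 5).
A, T, and F are on, so G turns on (Gate 9).
Gate 4: G and Z on → N on.
L and N are on, so S turns on (Gate 2).
Gate 7: S and G on → W on.
W is on, so X turns on (Gate 8).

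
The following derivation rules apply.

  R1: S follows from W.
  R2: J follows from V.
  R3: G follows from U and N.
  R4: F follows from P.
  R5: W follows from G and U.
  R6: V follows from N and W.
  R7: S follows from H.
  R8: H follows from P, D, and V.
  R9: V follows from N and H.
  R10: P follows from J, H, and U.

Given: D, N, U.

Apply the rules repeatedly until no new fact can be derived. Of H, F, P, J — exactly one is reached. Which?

J

U and N hold, so G follows (R3).
From G and U, R5 gives W.
N and W hold, so V follows (R6).
From V, R2 gives J.
P would need J, H, and U (R10), but H is never established. H would need P, D, and V (R8), but P is never established. F would need P (R4), but P is never established.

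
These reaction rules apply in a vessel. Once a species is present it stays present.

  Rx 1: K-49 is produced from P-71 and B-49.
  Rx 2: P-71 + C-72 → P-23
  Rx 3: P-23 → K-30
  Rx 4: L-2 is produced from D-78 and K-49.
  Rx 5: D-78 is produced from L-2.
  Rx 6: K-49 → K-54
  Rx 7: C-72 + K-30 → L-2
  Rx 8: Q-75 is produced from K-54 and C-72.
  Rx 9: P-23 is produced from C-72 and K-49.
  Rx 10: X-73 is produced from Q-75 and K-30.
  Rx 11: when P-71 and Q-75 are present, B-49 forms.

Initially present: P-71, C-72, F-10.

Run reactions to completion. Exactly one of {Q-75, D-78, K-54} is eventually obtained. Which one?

P-71 and C-72 present → P-23 forms (Rx 2).
P-23 present → K-30 forms (Rx 3).
C-72 and K-30 present → L-2 forms (Rx 7).
L-2 present → D-78 forms (Rx 5).
Q-75 would need K-54 and C-72 (Rx 8), but K-54 never forms. K-54 would need K-49 (Rx 6), but K-49 never forms.

D-78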